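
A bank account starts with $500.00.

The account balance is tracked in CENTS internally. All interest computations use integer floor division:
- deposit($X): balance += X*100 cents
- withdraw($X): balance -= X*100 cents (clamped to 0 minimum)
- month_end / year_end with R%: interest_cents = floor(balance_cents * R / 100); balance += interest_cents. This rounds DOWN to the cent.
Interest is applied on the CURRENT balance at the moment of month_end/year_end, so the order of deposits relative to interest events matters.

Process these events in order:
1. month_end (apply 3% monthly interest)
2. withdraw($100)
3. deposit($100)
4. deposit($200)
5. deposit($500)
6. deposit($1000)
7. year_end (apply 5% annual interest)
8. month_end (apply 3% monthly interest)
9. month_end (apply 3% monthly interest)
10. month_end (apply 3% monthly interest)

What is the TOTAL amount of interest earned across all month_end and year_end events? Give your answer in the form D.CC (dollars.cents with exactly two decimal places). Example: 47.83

After 1 (month_end (apply 3% monthly interest)): balance=$515.00 total_interest=$15.00
After 2 (withdraw($100)): balance=$415.00 total_interest=$15.00
After 3 (deposit($100)): balance=$515.00 total_interest=$15.00
After 4 (deposit($200)): balance=$715.00 total_interest=$15.00
After 5 (deposit($500)): balance=$1215.00 total_interest=$15.00
After 6 (deposit($1000)): balance=$2215.00 total_interest=$15.00
After 7 (year_end (apply 5% annual interest)): balance=$2325.75 total_interest=$125.75
After 8 (month_end (apply 3% monthly interest)): balance=$2395.52 total_interest=$195.52
After 9 (month_end (apply 3% monthly interest)): balance=$2467.38 total_interest=$267.38
After 10 (month_end (apply 3% monthly interest)): balance=$2541.40 total_interest=$341.40

Answer: 341.40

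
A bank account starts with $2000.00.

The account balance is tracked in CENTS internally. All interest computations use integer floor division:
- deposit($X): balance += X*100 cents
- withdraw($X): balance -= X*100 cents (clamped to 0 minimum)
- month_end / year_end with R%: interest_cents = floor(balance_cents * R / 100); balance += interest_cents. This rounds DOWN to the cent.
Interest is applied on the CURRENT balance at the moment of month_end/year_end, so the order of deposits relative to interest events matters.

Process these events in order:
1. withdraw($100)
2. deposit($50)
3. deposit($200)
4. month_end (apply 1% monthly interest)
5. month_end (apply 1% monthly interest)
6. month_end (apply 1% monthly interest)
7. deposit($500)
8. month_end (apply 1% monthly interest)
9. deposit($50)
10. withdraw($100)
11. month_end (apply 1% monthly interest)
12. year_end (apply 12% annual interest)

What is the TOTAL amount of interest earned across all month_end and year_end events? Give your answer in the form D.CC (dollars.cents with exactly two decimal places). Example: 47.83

After 1 (withdraw($100)): balance=$1900.00 total_interest=$0.00
After 2 (deposit($50)): balance=$1950.00 total_interest=$0.00
After 3 (deposit($200)): balance=$2150.00 total_interest=$0.00
After 4 (month_end (apply 1% monthly interest)): balance=$2171.50 total_interest=$21.50
After 5 (month_end (apply 1% monthly interest)): balance=$2193.21 total_interest=$43.21
After 6 (month_end (apply 1% monthly interest)): balance=$2215.14 total_interest=$65.14
After 7 (deposit($500)): balance=$2715.14 total_interest=$65.14
After 8 (month_end (apply 1% monthly interest)): balance=$2742.29 total_interest=$92.29
After 9 (deposit($50)): balance=$2792.29 total_interest=$92.29
After 10 (withdraw($100)): balance=$2692.29 total_interest=$92.29
After 11 (month_end (apply 1% monthly interest)): balance=$2719.21 total_interest=$119.21
After 12 (year_end (apply 12% annual interest)): balance=$3045.51 total_interest=$445.51

Answer: 445.51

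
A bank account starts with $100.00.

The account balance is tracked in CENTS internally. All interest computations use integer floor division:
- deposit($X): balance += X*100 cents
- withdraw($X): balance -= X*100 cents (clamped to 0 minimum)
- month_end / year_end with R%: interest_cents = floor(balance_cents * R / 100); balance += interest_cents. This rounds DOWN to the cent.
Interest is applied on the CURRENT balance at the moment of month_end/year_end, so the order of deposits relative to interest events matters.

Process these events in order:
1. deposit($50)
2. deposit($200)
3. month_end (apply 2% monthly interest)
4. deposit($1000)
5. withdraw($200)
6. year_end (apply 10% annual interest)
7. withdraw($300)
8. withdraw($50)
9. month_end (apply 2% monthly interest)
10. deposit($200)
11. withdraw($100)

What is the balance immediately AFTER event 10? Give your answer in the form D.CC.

Answer: 1141.15

Derivation:
After 1 (deposit($50)): balance=$150.00 total_interest=$0.00
After 2 (deposit($200)): balance=$350.00 total_interest=$0.00
After 3 (month_end (apply 2% monthly interest)): balance=$357.00 total_interest=$7.00
After 4 (deposit($1000)): balance=$1357.00 total_interest=$7.00
After 5 (withdraw($200)): balance=$1157.00 total_interest=$7.00
After 6 (year_end (apply 10% annual interest)): balance=$1272.70 total_interest=$122.70
After 7 (withdraw($300)): balance=$972.70 total_interest=$122.70
After 8 (withdraw($50)): balance=$922.70 total_interest=$122.70
After 9 (month_end (apply 2% monthly interest)): balance=$941.15 total_interest=$141.15
After 10 (deposit($200)): balance=$1141.15 total_interest=$141.15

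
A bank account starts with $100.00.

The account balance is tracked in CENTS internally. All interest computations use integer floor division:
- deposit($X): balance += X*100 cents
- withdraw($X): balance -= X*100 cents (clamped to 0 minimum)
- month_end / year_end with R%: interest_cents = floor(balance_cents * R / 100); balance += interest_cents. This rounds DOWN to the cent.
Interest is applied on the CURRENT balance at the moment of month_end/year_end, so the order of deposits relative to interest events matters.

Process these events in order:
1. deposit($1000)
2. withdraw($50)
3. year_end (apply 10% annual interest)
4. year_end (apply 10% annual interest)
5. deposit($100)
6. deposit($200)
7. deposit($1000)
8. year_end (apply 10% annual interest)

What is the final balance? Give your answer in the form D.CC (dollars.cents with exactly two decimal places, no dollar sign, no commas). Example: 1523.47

After 1 (deposit($1000)): balance=$1100.00 total_interest=$0.00
After 2 (withdraw($50)): balance=$1050.00 total_interest=$0.00
After 3 (year_end (apply 10% annual interest)): balance=$1155.00 total_interest=$105.00
After 4 (year_end (apply 10% annual interest)): balance=$1270.50 total_interest=$220.50
After 5 (deposit($100)): balance=$1370.50 total_interest=$220.50
After 6 (deposit($200)): balance=$1570.50 total_interest=$220.50
After 7 (deposit($1000)): balance=$2570.50 total_interest=$220.50
After 8 (year_end (apply 10% annual interest)): balance=$2827.55 total_interest=$477.55

Answer: 2827.55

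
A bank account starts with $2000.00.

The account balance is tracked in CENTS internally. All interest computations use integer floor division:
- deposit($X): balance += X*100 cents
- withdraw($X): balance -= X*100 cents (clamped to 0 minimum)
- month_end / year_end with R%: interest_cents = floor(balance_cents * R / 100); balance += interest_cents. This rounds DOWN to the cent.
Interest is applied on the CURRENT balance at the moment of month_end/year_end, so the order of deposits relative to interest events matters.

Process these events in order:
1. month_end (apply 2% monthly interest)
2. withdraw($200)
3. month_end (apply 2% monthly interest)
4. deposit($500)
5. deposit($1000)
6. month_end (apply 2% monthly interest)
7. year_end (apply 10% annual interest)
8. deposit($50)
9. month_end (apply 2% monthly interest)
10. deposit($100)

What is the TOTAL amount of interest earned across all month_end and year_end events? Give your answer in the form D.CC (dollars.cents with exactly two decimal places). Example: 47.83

Answer: 565.53

Derivation:
After 1 (month_end (apply 2% monthly interest)): balance=$2040.00 total_interest=$40.00
After 2 (withdraw($200)): balance=$1840.00 total_interest=$40.00
After 3 (month_end (apply 2% monthly interest)): balance=$1876.80 total_interest=$76.80
After 4 (deposit($500)): balance=$2376.80 total_interest=$76.80
After 5 (deposit($1000)): balance=$3376.80 total_interest=$76.80
After 6 (month_end (apply 2% monthly interest)): balance=$3444.33 total_interest=$144.33
After 7 (year_end (apply 10% annual interest)): balance=$3788.76 total_interest=$488.76
After 8 (deposit($50)): balance=$3838.76 total_interest=$488.76
After 9 (month_end (apply 2% monthly interest)): balance=$3915.53 total_interest=$565.53
After 10 (deposit($100)): balance=$4015.53 total_interest=$565.53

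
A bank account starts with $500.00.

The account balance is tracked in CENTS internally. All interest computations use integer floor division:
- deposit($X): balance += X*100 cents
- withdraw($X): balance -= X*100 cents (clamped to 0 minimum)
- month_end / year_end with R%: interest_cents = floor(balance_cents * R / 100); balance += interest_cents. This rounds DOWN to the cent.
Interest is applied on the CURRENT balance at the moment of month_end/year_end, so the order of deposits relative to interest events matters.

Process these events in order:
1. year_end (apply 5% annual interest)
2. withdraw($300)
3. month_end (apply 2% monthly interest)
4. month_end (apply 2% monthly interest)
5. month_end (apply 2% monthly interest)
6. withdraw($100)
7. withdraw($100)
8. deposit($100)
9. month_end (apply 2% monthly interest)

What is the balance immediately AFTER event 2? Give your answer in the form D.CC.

Answer: 225.00

Derivation:
After 1 (year_end (apply 5% annual interest)): balance=$525.00 total_interest=$25.00
After 2 (withdraw($300)): balance=$225.00 total_interest=$25.00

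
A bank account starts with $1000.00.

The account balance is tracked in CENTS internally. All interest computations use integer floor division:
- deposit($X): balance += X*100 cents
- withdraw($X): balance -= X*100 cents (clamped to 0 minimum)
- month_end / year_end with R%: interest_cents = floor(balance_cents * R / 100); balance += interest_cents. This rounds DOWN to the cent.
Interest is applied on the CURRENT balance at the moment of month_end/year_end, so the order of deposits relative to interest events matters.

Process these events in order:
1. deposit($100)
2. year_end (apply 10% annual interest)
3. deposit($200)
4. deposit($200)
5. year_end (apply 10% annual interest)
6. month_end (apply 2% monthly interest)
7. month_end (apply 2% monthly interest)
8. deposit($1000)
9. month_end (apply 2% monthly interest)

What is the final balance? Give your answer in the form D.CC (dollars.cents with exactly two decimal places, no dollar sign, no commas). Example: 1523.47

After 1 (deposit($100)): balance=$1100.00 total_interest=$0.00
After 2 (year_end (apply 10% annual interest)): balance=$1210.00 total_interest=$110.00
After 3 (deposit($200)): balance=$1410.00 total_interest=$110.00
After 4 (deposit($200)): balance=$1610.00 total_interest=$110.00
After 5 (year_end (apply 10% annual interest)): balance=$1771.00 total_interest=$271.00
After 6 (month_end (apply 2% monthly interest)): balance=$1806.42 total_interest=$306.42
After 7 (month_end (apply 2% monthly interest)): balance=$1842.54 total_interest=$342.54
After 8 (deposit($1000)): balance=$2842.54 total_interest=$342.54
After 9 (month_end (apply 2% monthly interest)): balance=$2899.39 total_interest=$399.39

Answer: 2899.39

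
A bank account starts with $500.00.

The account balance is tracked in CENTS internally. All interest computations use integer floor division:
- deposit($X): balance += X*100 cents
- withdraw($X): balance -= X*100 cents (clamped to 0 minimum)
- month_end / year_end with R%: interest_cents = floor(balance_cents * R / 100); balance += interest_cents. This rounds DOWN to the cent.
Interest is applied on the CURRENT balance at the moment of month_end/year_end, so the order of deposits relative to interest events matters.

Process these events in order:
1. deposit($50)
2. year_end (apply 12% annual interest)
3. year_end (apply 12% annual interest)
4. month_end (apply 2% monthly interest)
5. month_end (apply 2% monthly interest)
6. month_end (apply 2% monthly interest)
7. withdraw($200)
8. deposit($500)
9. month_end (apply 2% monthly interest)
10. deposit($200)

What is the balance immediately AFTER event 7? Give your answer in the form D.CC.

Answer: 532.13

Derivation:
After 1 (deposit($50)): balance=$550.00 total_interest=$0.00
After 2 (year_end (apply 12% annual interest)): balance=$616.00 total_interest=$66.00
After 3 (year_end (apply 12% annual interest)): balance=$689.92 total_interest=$139.92
After 4 (month_end (apply 2% monthly interest)): balance=$703.71 total_interest=$153.71
After 5 (month_end (apply 2% monthly interest)): balance=$717.78 total_interest=$167.78
After 6 (month_end (apply 2% monthly interest)): balance=$732.13 total_interest=$182.13
After 7 (withdraw($200)): balance=$532.13 total_interest=$182.13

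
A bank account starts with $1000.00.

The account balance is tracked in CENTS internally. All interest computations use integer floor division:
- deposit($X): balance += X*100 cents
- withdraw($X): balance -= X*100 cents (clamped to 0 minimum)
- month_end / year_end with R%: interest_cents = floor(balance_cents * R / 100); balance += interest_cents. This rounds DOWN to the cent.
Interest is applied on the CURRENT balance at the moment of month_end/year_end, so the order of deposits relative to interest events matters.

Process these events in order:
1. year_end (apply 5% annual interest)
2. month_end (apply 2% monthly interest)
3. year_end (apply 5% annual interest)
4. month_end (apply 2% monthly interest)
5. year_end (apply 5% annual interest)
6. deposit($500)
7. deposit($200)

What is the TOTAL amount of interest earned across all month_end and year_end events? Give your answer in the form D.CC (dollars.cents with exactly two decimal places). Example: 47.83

After 1 (year_end (apply 5% annual interest)): balance=$1050.00 total_interest=$50.00
After 2 (month_end (apply 2% monthly interest)): balance=$1071.00 total_interest=$71.00
After 3 (year_end (apply 5% annual interest)): balance=$1124.55 total_interest=$124.55
After 4 (month_end (apply 2% monthly interest)): balance=$1147.04 total_interest=$147.04
After 5 (year_end (apply 5% annual interest)): balance=$1204.39 total_interest=$204.39
After 6 (deposit($500)): balance=$1704.39 total_interest=$204.39
After 7 (deposit($200)): balance=$1904.39 total_interest=$204.39

Answer: 204.39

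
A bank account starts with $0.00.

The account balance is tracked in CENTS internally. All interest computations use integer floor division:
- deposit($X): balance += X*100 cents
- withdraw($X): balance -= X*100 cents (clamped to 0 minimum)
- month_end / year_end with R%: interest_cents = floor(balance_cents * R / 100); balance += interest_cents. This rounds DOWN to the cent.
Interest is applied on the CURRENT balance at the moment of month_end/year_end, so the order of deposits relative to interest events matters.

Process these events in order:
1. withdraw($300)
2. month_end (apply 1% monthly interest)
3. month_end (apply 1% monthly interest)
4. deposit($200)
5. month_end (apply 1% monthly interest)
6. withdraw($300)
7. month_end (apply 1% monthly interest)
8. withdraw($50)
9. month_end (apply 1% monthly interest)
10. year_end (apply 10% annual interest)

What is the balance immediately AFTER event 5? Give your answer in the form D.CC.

After 1 (withdraw($300)): balance=$0.00 total_interest=$0.00
After 2 (month_end (apply 1% monthly interest)): balance=$0.00 total_interest=$0.00
After 3 (month_end (apply 1% monthly interest)): balance=$0.00 total_interest=$0.00
After 4 (deposit($200)): balance=$200.00 total_interest=$0.00
After 5 (month_end (apply 1% monthly interest)): balance=$202.00 total_interest=$2.00

Answer: 202.00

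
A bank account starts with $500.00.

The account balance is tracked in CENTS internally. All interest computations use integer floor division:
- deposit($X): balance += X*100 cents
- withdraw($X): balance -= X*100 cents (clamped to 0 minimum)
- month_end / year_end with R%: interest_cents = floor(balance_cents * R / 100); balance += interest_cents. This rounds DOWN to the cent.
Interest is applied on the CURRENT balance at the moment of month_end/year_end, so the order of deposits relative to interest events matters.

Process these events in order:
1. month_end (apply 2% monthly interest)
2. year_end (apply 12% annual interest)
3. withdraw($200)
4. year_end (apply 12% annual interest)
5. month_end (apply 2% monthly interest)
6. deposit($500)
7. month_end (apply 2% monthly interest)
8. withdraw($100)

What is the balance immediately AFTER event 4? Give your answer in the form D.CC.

Answer: 415.74

Derivation:
After 1 (month_end (apply 2% monthly interest)): balance=$510.00 total_interest=$10.00
After 2 (year_end (apply 12% annual interest)): balance=$571.20 total_interest=$71.20
After 3 (withdraw($200)): balance=$371.20 total_interest=$71.20
After 4 (year_end (apply 12% annual interest)): balance=$415.74 total_interest=$115.74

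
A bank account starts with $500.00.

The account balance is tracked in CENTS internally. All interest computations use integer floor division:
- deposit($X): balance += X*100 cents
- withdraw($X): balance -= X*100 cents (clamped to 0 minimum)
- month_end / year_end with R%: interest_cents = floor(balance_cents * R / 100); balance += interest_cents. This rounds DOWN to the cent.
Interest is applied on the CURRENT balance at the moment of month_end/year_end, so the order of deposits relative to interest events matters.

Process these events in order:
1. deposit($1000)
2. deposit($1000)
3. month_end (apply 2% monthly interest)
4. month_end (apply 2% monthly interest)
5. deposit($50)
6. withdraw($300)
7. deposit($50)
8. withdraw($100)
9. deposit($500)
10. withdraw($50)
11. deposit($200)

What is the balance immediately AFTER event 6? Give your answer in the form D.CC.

Answer: 2351.00

Derivation:
After 1 (deposit($1000)): balance=$1500.00 total_interest=$0.00
After 2 (deposit($1000)): balance=$2500.00 total_interest=$0.00
After 3 (month_end (apply 2% monthly interest)): balance=$2550.00 total_interest=$50.00
After 4 (month_end (apply 2% monthly interest)): balance=$2601.00 total_interest=$101.00
After 5 (deposit($50)): balance=$2651.00 total_interest=$101.00
After 6 (withdraw($300)): balance=$2351.00 total_interest=$101.00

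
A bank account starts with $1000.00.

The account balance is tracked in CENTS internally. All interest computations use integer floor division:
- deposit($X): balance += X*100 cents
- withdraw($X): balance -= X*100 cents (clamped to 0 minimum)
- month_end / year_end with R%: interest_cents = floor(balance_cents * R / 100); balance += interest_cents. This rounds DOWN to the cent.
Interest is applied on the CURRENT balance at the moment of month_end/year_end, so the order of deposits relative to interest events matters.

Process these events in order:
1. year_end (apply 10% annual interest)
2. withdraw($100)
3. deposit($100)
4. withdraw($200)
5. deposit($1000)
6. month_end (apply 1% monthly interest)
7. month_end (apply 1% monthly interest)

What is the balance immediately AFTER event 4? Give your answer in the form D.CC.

After 1 (year_end (apply 10% annual interest)): balance=$1100.00 total_interest=$100.00
After 2 (withdraw($100)): balance=$1000.00 total_interest=$100.00
After 3 (deposit($100)): balance=$1100.00 total_interest=$100.00
After 4 (withdraw($200)): balance=$900.00 total_interest=$100.00

Answer: 900.00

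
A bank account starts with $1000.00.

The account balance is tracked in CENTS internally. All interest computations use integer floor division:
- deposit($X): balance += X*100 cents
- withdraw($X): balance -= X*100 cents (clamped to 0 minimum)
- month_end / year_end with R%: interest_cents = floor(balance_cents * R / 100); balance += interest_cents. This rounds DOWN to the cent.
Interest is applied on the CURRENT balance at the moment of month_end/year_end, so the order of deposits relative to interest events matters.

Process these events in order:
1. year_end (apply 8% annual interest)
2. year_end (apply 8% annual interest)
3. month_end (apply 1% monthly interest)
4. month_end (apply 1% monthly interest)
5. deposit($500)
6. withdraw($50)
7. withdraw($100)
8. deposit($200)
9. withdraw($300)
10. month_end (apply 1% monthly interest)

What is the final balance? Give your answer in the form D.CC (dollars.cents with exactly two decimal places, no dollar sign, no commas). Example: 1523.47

After 1 (year_end (apply 8% annual interest)): balance=$1080.00 total_interest=$80.00
After 2 (year_end (apply 8% annual interest)): balance=$1166.40 total_interest=$166.40
After 3 (month_end (apply 1% monthly interest)): balance=$1178.06 total_interest=$178.06
After 4 (month_end (apply 1% monthly interest)): balance=$1189.84 total_interest=$189.84
After 5 (deposit($500)): balance=$1689.84 total_interest=$189.84
After 6 (withdraw($50)): balance=$1639.84 total_interest=$189.84
After 7 (withdraw($100)): balance=$1539.84 total_interest=$189.84
After 8 (deposit($200)): balance=$1739.84 total_interest=$189.84
After 9 (withdraw($300)): balance=$1439.84 total_interest=$189.84
After 10 (month_end (apply 1% monthly interest)): balance=$1454.23 total_interest=$204.23

Answer: 1454.23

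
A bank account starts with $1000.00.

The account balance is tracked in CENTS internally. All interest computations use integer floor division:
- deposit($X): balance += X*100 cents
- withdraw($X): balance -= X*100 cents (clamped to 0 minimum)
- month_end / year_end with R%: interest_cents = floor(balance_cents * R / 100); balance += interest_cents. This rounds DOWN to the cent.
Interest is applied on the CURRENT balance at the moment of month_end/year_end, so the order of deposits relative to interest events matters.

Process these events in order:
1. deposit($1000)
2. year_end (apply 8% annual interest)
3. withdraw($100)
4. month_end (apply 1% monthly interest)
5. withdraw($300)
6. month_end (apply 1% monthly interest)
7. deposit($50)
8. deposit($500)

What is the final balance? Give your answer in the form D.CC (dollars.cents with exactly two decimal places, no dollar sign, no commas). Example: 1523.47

After 1 (deposit($1000)): balance=$2000.00 total_interest=$0.00
After 2 (year_end (apply 8% annual interest)): balance=$2160.00 total_interest=$160.00
After 3 (withdraw($100)): balance=$2060.00 total_interest=$160.00
After 4 (month_end (apply 1% monthly interest)): balance=$2080.60 total_interest=$180.60
After 5 (withdraw($300)): balance=$1780.60 total_interest=$180.60
After 6 (month_end (apply 1% monthly interest)): balance=$1798.40 total_interest=$198.40
After 7 (deposit($50)): balance=$1848.40 total_interest=$198.40
After 8 (deposit($500)): balance=$2348.40 total_interest=$198.40

Answer: 2348.40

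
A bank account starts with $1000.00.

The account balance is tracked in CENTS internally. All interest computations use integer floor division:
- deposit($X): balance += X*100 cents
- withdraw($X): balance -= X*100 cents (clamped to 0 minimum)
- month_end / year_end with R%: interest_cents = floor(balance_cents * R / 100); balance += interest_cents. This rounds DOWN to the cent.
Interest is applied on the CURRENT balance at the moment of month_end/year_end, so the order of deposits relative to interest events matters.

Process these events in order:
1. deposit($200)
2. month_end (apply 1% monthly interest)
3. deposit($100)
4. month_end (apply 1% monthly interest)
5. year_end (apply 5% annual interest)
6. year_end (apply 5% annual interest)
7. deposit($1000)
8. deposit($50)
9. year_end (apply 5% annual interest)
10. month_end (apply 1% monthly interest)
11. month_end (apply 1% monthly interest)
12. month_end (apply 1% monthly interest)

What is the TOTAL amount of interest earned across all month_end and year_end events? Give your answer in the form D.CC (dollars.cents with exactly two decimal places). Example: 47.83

Answer: 366.34

Derivation:
After 1 (deposit($200)): balance=$1200.00 total_interest=$0.00
After 2 (month_end (apply 1% monthly interest)): balance=$1212.00 total_interest=$12.00
After 3 (deposit($100)): balance=$1312.00 total_interest=$12.00
After 4 (month_end (apply 1% monthly interest)): balance=$1325.12 total_interest=$25.12
After 5 (year_end (apply 5% annual interest)): balance=$1391.37 total_interest=$91.37
After 6 (year_end (apply 5% annual interest)): balance=$1460.93 total_interest=$160.93
After 7 (deposit($1000)): balance=$2460.93 total_interest=$160.93
After 8 (deposit($50)): balance=$2510.93 total_interest=$160.93
After 9 (year_end (apply 5% annual interest)): balance=$2636.47 total_interest=$286.47
After 10 (month_end (apply 1% monthly interest)): balance=$2662.83 total_interest=$312.83
After 11 (month_end (apply 1% monthly interest)): balance=$2689.45 total_interest=$339.45
After 12 (month_end (apply 1% monthly interest)): balance=$2716.34 total_interest=$366.34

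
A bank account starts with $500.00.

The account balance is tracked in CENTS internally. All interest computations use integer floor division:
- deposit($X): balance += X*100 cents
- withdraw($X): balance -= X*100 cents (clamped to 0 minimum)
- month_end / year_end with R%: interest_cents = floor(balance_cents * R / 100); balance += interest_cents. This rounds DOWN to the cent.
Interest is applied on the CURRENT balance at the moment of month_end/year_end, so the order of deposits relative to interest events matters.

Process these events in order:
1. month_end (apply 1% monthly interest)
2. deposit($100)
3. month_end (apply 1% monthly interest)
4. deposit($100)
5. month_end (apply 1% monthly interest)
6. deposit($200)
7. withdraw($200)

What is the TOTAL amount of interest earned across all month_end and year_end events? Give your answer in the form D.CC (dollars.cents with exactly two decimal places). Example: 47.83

After 1 (month_end (apply 1% monthly interest)): balance=$505.00 total_interest=$5.00
After 2 (deposit($100)): balance=$605.00 total_interest=$5.00
After 3 (month_end (apply 1% monthly interest)): balance=$611.05 total_interest=$11.05
After 4 (deposit($100)): balance=$711.05 total_interest=$11.05
After 5 (month_end (apply 1% monthly interest)): balance=$718.16 total_interest=$18.16
After 6 (deposit($200)): balance=$918.16 total_interest=$18.16
After 7 (withdraw($200)): balance=$718.16 total_interest=$18.16

Answer: 18.16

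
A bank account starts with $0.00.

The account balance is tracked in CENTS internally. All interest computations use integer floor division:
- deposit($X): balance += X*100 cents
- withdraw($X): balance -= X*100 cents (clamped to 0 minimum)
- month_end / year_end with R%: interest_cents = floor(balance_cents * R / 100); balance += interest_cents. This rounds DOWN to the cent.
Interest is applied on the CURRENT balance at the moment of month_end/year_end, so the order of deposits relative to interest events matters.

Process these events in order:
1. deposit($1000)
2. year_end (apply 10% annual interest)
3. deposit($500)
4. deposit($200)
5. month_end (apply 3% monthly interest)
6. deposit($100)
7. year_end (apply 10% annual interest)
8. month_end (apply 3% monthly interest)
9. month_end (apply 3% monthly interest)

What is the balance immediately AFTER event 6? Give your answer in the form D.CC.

After 1 (deposit($1000)): balance=$1000.00 total_interest=$0.00
After 2 (year_end (apply 10% annual interest)): balance=$1100.00 total_interest=$100.00
After 3 (deposit($500)): balance=$1600.00 total_interest=$100.00
After 4 (deposit($200)): balance=$1800.00 total_interest=$100.00
After 5 (month_end (apply 3% monthly interest)): balance=$1854.00 total_interest=$154.00
After 6 (deposit($100)): balance=$1954.00 total_interest=$154.00

Answer: 1954.00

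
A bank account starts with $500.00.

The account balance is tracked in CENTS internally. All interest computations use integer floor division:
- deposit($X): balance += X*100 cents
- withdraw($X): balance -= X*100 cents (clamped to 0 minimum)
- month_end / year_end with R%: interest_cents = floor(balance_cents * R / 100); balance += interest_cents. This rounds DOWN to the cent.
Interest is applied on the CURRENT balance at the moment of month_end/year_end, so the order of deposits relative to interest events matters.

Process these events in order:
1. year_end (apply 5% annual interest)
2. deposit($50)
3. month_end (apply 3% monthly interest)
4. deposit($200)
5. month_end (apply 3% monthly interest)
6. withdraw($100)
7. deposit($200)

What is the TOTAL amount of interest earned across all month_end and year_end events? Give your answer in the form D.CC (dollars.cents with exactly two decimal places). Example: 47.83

Answer: 66.01

Derivation:
After 1 (year_end (apply 5% annual interest)): balance=$525.00 total_interest=$25.00
After 2 (deposit($50)): balance=$575.00 total_interest=$25.00
After 3 (month_end (apply 3% monthly interest)): balance=$592.25 total_interest=$42.25
After 4 (deposit($200)): balance=$792.25 total_interest=$42.25
After 5 (month_end (apply 3% monthly interest)): balance=$816.01 total_interest=$66.01
After 6 (withdraw($100)): balance=$716.01 total_interest=$66.01
After 7 (deposit($200)): balance=$916.01 total_interest=$66.01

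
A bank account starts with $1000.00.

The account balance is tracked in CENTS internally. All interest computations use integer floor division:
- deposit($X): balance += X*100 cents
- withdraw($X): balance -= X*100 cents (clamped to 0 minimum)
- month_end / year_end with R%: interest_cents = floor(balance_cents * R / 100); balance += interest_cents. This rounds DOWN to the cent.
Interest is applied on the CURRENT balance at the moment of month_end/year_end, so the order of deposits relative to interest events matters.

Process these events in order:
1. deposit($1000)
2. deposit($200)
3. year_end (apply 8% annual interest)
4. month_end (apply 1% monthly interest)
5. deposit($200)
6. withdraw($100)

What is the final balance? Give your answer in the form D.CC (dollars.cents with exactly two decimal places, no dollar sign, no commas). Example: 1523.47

After 1 (deposit($1000)): balance=$2000.00 total_interest=$0.00
After 2 (deposit($200)): balance=$2200.00 total_interest=$0.00
After 3 (year_end (apply 8% annual interest)): balance=$2376.00 total_interest=$176.00
After 4 (month_end (apply 1% monthly interest)): balance=$2399.76 total_interest=$199.76
After 5 (deposit($200)): balance=$2599.76 total_interest=$199.76
After 6 (withdraw($100)): balance=$2499.76 total_interest=$199.76

Answer: 2499.76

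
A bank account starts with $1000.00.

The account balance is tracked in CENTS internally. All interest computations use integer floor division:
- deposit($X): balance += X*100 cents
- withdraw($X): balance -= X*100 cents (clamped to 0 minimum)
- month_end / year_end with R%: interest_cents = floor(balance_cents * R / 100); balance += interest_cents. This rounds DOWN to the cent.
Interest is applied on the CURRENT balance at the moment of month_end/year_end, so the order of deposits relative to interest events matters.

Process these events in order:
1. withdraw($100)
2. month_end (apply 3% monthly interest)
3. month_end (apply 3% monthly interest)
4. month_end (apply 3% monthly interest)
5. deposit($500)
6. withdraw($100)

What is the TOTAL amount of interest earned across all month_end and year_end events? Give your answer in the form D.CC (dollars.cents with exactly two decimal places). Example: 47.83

After 1 (withdraw($100)): balance=$900.00 total_interest=$0.00
After 2 (month_end (apply 3% monthly interest)): balance=$927.00 total_interest=$27.00
After 3 (month_end (apply 3% monthly interest)): balance=$954.81 total_interest=$54.81
After 4 (month_end (apply 3% monthly interest)): balance=$983.45 total_interest=$83.45
After 5 (deposit($500)): balance=$1483.45 total_interest=$83.45
After 6 (withdraw($100)): balance=$1383.45 total_interest=$83.45

Answer: 83.45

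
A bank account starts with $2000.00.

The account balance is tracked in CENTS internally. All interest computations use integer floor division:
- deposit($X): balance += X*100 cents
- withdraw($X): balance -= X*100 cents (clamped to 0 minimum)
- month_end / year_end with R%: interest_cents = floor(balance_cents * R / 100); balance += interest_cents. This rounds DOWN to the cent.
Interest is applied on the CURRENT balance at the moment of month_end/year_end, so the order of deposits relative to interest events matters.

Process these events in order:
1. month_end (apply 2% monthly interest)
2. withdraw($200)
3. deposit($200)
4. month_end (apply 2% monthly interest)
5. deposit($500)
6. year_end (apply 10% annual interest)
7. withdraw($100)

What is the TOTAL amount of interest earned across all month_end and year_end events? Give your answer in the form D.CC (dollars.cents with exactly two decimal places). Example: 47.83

After 1 (month_end (apply 2% monthly interest)): balance=$2040.00 total_interest=$40.00
After 2 (withdraw($200)): balance=$1840.00 total_interest=$40.00
After 3 (deposit($200)): balance=$2040.00 total_interest=$40.00
After 4 (month_end (apply 2% monthly interest)): balance=$2080.80 total_interest=$80.80
After 5 (deposit($500)): balance=$2580.80 total_interest=$80.80
After 6 (year_end (apply 10% annual interest)): balance=$2838.88 total_interest=$338.88
After 7 (withdraw($100)): balance=$2738.88 total_interest=$338.88

Answer: 338.88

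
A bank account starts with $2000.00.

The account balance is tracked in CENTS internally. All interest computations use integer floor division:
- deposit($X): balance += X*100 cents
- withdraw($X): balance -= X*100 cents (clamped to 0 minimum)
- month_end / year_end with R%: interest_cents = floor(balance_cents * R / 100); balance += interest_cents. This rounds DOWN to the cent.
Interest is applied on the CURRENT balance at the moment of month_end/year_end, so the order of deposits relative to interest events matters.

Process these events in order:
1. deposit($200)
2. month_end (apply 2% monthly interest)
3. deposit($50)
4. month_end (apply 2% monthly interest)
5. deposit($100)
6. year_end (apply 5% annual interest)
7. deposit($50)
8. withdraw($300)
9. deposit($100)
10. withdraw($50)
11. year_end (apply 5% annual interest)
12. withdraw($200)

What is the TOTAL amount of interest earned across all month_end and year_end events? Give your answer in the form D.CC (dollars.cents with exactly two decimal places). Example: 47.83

Answer: 329.96

Derivation:
After 1 (deposit($200)): balance=$2200.00 total_interest=$0.00
After 2 (month_end (apply 2% monthly interest)): balance=$2244.00 total_interest=$44.00
After 3 (deposit($50)): balance=$2294.00 total_interest=$44.00
After 4 (month_end (apply 2% monthly interest)): balance=$2339.88 total_interest=$89.88
After 5 (deposit($100)): balance=$2439.88 total_interest=$89.88
After 6 (year_end (apply 5% annual interest)): balance=$2561.87 total_interest=$211.87
After 7 (deposit($50)): balance=$2611.87 total_interest=$211.87
After 8 (withdraw($300)): balance=$2311.87 total_interest=$211.87
After 9 (deposit($100)): balance=$2411.87 total_interest=$211.87
After 10 (withdraw($50)): balance=$2361.87 total_interest=$211.87
After 11 (year_end (apply 5% annual interest)): balance=$2479.96 total_interest=$329.96
After 12 (withdraw($200)): balance=$2279.96 total_interest=$329.96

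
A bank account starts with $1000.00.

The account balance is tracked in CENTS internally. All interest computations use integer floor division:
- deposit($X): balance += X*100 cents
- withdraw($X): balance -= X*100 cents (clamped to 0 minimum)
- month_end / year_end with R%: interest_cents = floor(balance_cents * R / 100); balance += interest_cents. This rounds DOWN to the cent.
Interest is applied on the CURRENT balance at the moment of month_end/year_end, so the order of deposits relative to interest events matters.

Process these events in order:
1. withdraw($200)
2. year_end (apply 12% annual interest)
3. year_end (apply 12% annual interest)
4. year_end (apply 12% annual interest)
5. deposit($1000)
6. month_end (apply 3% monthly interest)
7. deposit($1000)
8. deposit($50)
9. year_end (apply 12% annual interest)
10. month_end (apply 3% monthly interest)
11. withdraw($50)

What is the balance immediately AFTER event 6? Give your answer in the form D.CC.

Answer: 2187.65

Derivation:
After 1 (withdraw($200)): balance=$800.00 total_interest=$0.00
After 2 (year_end (apply 12% annual interest)): balance=$896.00 total_interest=$96.00
After 3 (year_end (apply 12% annual interest)): balance=$1003.52 total_interest=$203.52
After 4 (year_end (apply 12% annual interest)): balance=$1123.94 total_interest=$323.94
After 5 (deposit($1000)): balance=$2123.94 total_interest=$323.94
After 6 (month_end (apply 3% monthly interest)): balance=$2187.65 total_interest=$387.65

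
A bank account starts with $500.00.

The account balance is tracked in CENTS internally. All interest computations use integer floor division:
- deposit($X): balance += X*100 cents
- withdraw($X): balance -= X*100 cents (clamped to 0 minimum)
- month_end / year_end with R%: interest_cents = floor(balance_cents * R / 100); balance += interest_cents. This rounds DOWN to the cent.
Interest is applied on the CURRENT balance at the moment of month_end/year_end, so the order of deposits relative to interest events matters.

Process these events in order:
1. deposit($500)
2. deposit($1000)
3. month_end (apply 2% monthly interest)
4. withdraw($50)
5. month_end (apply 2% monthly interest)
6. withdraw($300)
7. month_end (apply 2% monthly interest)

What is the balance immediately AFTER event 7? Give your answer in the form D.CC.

After 1 (deposit($500)): balance=$1000.00 total_interest=$0.00
After 2 (deposit($1000)): balance=$2000.00 total_interest=$0.00
After 3 (month_end (apply 2% monthly interest)): balance=$2040.00 total_interest=$40.00
After 4 (withdraw($50)): balance=$1990.00 total_interest=$40.00
After 5 (month_end (apply 2% monthly interest)): balance=$2029.80 total_interest=$79.80
After 6 (withdraw($300)): balance=$1729.80 total_interest=$79.80
After 7 (month_end (apply 2% monthly interest)): balance=$1764.39 total_interest=$114.39

Answer: 1764.39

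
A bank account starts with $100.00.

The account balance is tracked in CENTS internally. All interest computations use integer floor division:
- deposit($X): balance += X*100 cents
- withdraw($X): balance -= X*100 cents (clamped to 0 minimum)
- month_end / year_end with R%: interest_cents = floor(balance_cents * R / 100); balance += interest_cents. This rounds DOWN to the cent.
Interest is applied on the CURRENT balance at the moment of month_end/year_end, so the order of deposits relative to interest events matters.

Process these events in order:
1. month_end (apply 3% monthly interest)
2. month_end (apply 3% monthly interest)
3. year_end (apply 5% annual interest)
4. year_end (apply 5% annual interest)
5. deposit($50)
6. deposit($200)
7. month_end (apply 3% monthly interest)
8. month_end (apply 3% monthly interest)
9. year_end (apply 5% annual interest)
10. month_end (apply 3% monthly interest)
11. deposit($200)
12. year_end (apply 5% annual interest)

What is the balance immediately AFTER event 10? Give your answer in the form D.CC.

Answer: 421.00

Derivation:
After 1 (month_end (apply 3% monthly interest)): balance=$103.00 total_interest=$3.00
After 2 (month_end (apply 3% monthly interest)): balance=$106.09 total_interest=$6.09
After 3 (year_end (apply 5% annual interest)): balance=$111.39 total_interest=$11.39
After 4 (year_end (apply 5% annual interest)): balance=$116.95 total_interest=$16.95
After 5 (deposit($50)): balance=$166.95 total_interest=$16.95
After 6 (deposit($200)): balance=$366.95 total_interest=$16.95
After 7 (month_end (apply 3% monthly interest)): balance=$377.95 total_interest=$27.95
After 8 (month_end (apply 3% monthly interest)): balance=$389.28 total_interest=$39.28
After 9 (year_end (apply 5% annual interest)): balance=$408.74 total_interest=$58.74
After 10 (month_end (apply 3% monthly interest)): balance=$421.00 total_interest=$71.00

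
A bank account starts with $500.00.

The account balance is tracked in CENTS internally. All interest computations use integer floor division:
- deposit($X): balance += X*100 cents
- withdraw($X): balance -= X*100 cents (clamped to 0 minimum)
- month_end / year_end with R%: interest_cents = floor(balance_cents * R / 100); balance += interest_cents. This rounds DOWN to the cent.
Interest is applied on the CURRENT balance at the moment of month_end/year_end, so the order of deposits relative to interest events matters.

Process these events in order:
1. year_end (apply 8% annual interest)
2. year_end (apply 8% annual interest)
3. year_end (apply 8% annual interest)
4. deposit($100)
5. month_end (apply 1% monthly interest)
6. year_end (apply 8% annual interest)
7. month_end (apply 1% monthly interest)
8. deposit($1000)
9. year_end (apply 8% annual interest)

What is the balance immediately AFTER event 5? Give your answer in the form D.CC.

After 1 (year_end (apply 8% annual interest)): balance=$540.00 total_interest=$40.00
After 2 (year_end (apply 8% annual interest)): balance=$583.20 total_interest=$83.20
After 3 (year_end (apply 8% annual interest)): balance=$629.85 total_interest=$129.85
After 4 (deposit($100)): balance=$729.85 total_interest=$129.85
After 5 (month_end (apply 1% monthly interest)): balance=$737.14 total_interest=$137.14

Answer: 737.14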